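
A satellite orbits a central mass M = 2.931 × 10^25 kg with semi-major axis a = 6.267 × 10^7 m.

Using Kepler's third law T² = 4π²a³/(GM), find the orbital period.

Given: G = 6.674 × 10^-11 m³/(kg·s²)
M = 2.931 × 10^25 kg
GM = G × M = 6.674 × 10^-11 × 2.931 × 10^25 = 1.95615 × 10^15 m³/s²
a = 6.267 × 10^7 m
a³ = 2.46138 × 10^23 m³
T = 2π √(a³/GM) = 2π √((2.46138 × 10^23) / (1.95615 × 10^15)) = 2π × 11217.3 s
T = 70480.4 s ≈ 19.58 hours

Final answer: 19.58 hours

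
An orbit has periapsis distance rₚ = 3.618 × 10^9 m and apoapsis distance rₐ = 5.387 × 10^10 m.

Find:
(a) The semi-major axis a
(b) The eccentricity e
rₚ = 3.618 × 10^9 m
rₐ = 5.387 × 10^10 m
(a) a = (rₚ + rₐ)/2 = 2.8744 × 10^10 m ≈ 2.874 × 10^10 m
(b) e = (rₐ − rₚ)/(rₐ + rₚ) = (5.0252 × 10^10) / (5.7488 × 10^10) = 0.87413

Final answer:
(a) a = 2.874 × 10^10 m
(b) e = 0.8741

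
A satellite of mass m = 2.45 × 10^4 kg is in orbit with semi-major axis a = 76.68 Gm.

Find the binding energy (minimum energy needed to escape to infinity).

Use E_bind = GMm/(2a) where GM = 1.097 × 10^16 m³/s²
a = 76.68 Gm = 7.668 × 10^10 m
GM = 1.097 × 10^16 m³/s²
m = 2.45 × 10^4 kg
GMm = 1.097 × 10^16 × 24500 = 2.68765 × 10^20 m³·kg/s²
2a = 1.5336 × 10^11 m
E_bind = GMm/(2a) = 1.75251 × 10^9 J ≈ 1.753 GJ

Final answer: 1.753 GJ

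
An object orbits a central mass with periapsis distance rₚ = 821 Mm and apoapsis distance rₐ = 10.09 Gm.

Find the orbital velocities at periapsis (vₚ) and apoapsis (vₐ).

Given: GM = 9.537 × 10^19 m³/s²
rₚ = 821 Mm = 8.21 × 10^8 m
rₐ = 10.09 Gm = 1.009 × 10^10 m
GM = 9.537 × 10^19 m³/s²
a = (rₚ + rₐ)/2 = 5.4555 × 10^9 m
Vis-viva: v² = GM (2/r − 1/a)
vₚ² = 9.537 × 10^19 × (2.43605 × 10^-9 − 1.83301 × 10^-10) = 2.14845 × 10^11 m²/s²
vₚ = 463514 m/s ≈ 463.5 km/s
vₐ² = 9.537 × 10^19 × (1.98216 × 10^-10 − 1.83301 × 10^-10) = 1.42242 × 10^9 m²/s²
vₐ = 37715 m/s ≈ 37.72 km/s

Final answer: vₚ = 463.5 km/s, vₐ = 37.72 km/s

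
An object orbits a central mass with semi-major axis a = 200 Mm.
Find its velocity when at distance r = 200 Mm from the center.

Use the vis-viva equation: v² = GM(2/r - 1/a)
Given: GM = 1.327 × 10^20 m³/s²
a = 200 Mm = 2 × 10^8 m
r = 200 Mm = 2 × 10^8 m
GM = 1.327 × 10^20 m³/s²
2/r − 1/a = 1 × 10^-8 − 5 × 10^-9 = 5 × 10^-9 m⁻¹
v² = GM (2/r − 1/a) = 6.635 × 10^11 m²/s²
v = 814555 m/s ≈ 814.6 km/s

Final answer: 814.6 km/s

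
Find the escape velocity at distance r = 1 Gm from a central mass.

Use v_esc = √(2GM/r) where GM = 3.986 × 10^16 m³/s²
r = 1 Gm = 1 × 10^9 m
GM = 3.986 × 10^16 m³/s²
2GM/r = 2 × (3.986 × 10^16) / (1 × 10^9) = 7.972 × 10^7 m²/s²
v_esc = √(2GM/r) = 8928.61 m/s ≈ 8.929 km/s

Final answer: 8.929 km/s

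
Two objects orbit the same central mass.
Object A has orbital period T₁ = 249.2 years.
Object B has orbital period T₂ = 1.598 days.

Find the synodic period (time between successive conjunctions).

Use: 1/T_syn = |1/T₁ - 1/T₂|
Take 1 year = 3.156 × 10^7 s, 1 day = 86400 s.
T₁ = 249.2 years = 7.86475 × 10^9 s
T₂ = 1.598 days = 138067 s
1/T₁ = 1.2715 × 10^-10 s⁻¹
1/T₂ = 7.24285 × 10^-6 s⁻¹
|1/T₁ − 1/T₂| = 7.24272 × 10^-6 s⁻¹
T_syn = 1 / |1/T₁ − 1/T₂| = 138070 s ≈ 1.598 days

Final answer: T_syn = 1.598 days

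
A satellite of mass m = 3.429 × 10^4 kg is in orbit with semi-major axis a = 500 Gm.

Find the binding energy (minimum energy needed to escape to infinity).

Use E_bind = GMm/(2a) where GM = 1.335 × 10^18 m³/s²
a = 500 Gm = 5 × 10^11 m
GM = 1.335 × 10^18 m³/s²
m = 3.429 × 10^4 kg
GMm = 1.335 × 10^18 × 34290 = 4.57772 × 10^22 m³·kg/s²
2a = 1 × 10^12 m
E_bind = GMm/(2a) = 4.57772 × 10^10 J ≈ 45.78 GJ

Final answer: 45.78 GJ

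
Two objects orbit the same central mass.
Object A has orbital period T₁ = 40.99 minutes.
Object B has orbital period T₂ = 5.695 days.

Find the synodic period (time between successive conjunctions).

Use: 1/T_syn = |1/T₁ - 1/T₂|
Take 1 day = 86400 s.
T₁ = 40.99 minutes = 2459.4 s
T₂ = 5.695 days = 492048 s
1/T₁ = 0.000406603 s⁻¹
1/T₂ = 2.03232 × 10^-6 s⁻¹
|1/T₁ − 1/T₂| = 0.000404571 s⁻¹
T_syn = 1 / |1/T₁ − 1/T₂| = 2471.75 s ≈ 41.2 minutes

Final answer: T_syn = 41.2 minutes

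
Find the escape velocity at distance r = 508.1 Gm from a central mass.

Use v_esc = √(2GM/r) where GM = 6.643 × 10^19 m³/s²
r = 508.1 Gm = 5.081 × 10^11 m
GM = 6.643 × 10^19 m³/s²
2GM/r = 2 × (6.643 × 10^19) / (5.081 × 10^11) = 2.61484 × 10^8 m²/s²
v_esc = √(2GM/r) = 16170.5 m/s ≈ 16.17 km/s

Final answer: 16.17 km/s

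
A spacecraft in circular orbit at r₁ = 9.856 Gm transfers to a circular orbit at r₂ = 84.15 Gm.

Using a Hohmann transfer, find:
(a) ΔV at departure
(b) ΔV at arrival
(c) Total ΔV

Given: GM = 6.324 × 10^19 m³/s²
r₁ = 9.856 Gm = 9.856 × 10^9 m
r₂ = 84.15 Gm = 8.415 × 10^10 m
GM = 6.324 × 10^19 m³/s²
Transfer ellipse: a_t = (r₁ + r₂)/2 = 4.7003 × 10^10 m
Circular speed at r₁: v₁ = √(GM/r₁) = 80102.4 m/s
Transfer speed at r₁ (periapsis): v₁ₜ = √(GM(2/r₁ − 1/a_t)) = 107179 m/s
(a) ΔV₁ = v₁ₜ − v₁ = 27076.6 m/s ≈ 27.08 km/s
Circular speed at r₂: v₂ = √(GM/r₂) = 27413.8 m/s
Transfer speed at r₂ (apoapsis): v₂ₜ = √(GM(2/r₂ − 1/a_t)) = 12553.3 m/s
(b) ΔV₂ = v₂ − v₂ₜ = 14860.5 m/s ≈ 14.86 km/s
(c) ΔV_total = ΔV₁ + ΔV₂ = 41937.1 m/s ≈ 41.94 km/s

Final answer:
(a) ΔV₁ = 27.08 km/s
(b) ΔV₂ = 14.86 km/s
(c) ΔV_total = 41.94 km/s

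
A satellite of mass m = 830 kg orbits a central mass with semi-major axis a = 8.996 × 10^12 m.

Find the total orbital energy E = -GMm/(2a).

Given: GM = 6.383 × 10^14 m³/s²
a = 8.996 × 10^12 m
GM = 6.383 × 10^14 m³/s²
2a = 1.7992 × 10^13 m
GMm = 6.383 × 10^14 × 830 = 5.29789 × 10^17 m³·kg/s²
E = −GMm/(2a) = -29445.8 J ≈ -29.45 kJ

Final answer: -29.45 kJ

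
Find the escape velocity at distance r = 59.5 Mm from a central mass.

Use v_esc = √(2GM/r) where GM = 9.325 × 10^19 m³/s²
r = 59.5 Mm = 5.95 × 10^7 m
GM = 9.325 × 10^19 m³/s²
2GM/r = 2 × (9.325 × 10^19) / (5.95 × 10^7) = 3.13445 × 10^12 m²/s²
v_esc = √(2GM/r) = 1.77044 × 10^6 m/s ≈ 1770 km/s

Final answer: 1770 km/s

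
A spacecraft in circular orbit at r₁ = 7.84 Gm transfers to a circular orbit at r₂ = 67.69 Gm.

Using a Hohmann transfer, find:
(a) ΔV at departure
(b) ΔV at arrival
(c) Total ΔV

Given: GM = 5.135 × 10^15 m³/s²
r₁ = 7.84 Gm = 7.84 × 10^9 m
r₂ = 67.69 Gm = 6.769 × 10^10 m
GM = 5.135 × 10^15 m³/s²
Transfer ellipse: a_t = (r₁ + r₂)/2 = 3.7765 × 10^10 m
Circular speed at r₁: v₁ = √(GM/r₁) = 809.305 m/s
Transfer speed at r₁ (periapsis): v₁ₜ = √(GM(2/r₁ − 1/a_t)) = 1083.5 m/s
(a) ΔV₁ = v₁ₜ − v₁ = 274.197 m/s ≈ 274.2 m/s
Circular speed at r₂: v₂ = √(GM/r₂) = 275.428 m/s
Transfer speed at r₂ (apoapsis): v₂ₜ = √(GM(2/r₂ − 1/a_t)) = 125.494 m/s
(b) ΔV₂ = v₂ − v₂ₜ = 149.934 m/s ≈ 149.9 m/s
(c) ΔV_total = ΔV₁ + ΔV₂ = 424.131 m/s ≈ 424.1 m/s

Final answer:
(a) ΔV₁ = 274.2 m/s
(b) ΔV₂ = 149.9 m/s
(c) ΔV_total = 424.1 m/s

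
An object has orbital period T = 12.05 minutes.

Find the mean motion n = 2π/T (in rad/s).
T = 12.05 minutes = 723 s
n = 2π / 723 s = 0.00869044 rad/s ≈ 0.00869 rad/s

Final answer: n = 0.00869 rad/s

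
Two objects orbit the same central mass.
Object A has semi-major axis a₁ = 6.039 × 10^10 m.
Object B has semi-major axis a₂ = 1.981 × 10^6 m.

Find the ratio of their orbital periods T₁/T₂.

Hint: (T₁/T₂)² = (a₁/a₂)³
a₁ = 6.039 × 10^10 m
a₂ = 1.981 × 10^6 m
a₁/a₂ = 30484.6
T₁/T₂ = (a₁/a₂)^(3/2) = (30484.6)^1.5 = 5.32256 × 10^6

Final answer: T₁/T₂ = 5.323 × 10^6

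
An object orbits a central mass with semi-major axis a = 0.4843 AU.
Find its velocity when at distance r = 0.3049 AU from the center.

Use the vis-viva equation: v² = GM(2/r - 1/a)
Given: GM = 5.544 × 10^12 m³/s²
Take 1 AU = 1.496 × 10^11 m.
a = 0.4843 AU = 7.24513 × 10^10 m
r = 0.3049 AU = 4.5613 × 10^10 m
GM = 5.544 × 10^12 m³/s²
2/r − 1/a = 4.38471 × 10^-11 − 1.38024 × 10^-11 = 3.00447 × 10^-11 m⁻¹
v² = GM (2/r − 1/a) = 166.568 m²/s²
v = 12.9061 m/s ≈ 12.91 m/s

Final answer: 12.91 m/s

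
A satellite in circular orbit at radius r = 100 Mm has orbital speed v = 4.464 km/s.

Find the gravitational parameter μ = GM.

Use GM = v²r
r = 100 Mm = 1 × 10^8 m
v = 4.464 km/s = 4464 m/s
v² = 1.99273 × 10^7 m²/s²
GM = v²r = 1.99273 × 10^7 × 1 × 10^8 = 1.99273 × 10^15 m³/s²
GM ≈ 1.993 × 10^15 m³/s²

Final answer: GM = 1.993 × 10^15 m³/s²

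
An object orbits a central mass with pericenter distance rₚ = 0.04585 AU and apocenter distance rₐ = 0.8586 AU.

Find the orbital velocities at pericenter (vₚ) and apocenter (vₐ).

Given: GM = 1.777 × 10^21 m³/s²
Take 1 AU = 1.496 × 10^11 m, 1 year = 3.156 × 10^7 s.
rₚ = 0.04585 AU = 6.85916 × 10^9 m
rₐ = 0.8586 AU = 1.28447 × 10^11 m
GM = 1.777 × 10^21 m³/s²
a = (rₚ + rₐ)/2 = 6.76529 × 10^10 m
Vis-viva: v² = GM (2/r − 1/a)
vₚ² = 1.777 × 10^21 × (2.91581 × 10^-10 − 1.47813 × 10^-11) = 4.91873 × 10^11 m²/s²
vₚ = 701336 m/s ≈ 148 AU/year
vₐ² = 1.777 × 10^21 × (1.55707 × 10^-11 − 1.47813 × 10^-11) = 1.40265 × 10^9 m²/s²
vₐ = 37452 m/s ≈ 7.901 AU/year

Final answer: vₚ = 148 AU/year, vₐ = 7.901 AU/year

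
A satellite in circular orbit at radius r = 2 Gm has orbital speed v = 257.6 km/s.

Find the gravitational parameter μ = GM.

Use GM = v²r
r = 2 Gm = 2 × 10^9 m
v = 257.6 km/s = 257600 m/s
v² = 6.63578 × 10^10 m²/s²
GM = v²r = 6.63578 × 10^10 × 2 × 10^9 = 1.32716 × 10^20 m³/s²
GM ≈ 1.327 × 10^20 m³/s²

Final answer: GM = 1.327 × 10^20 m³/s²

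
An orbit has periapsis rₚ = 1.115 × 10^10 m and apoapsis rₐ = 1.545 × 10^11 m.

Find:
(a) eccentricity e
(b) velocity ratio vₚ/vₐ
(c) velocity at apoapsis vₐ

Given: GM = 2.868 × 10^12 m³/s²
rₚ = 1.115 × 10^10 m
rₐ = 1.545 × 10^11 m
GM = 2.868 × 10^12 m³/s²
a = (rₚ + rₐ)/2 = 8.2825 × 10^10 m
e = (rₐ − rₚ)/(rₐ + rₚ) = (1.4335 × 10^11) / (1.6565 × 10^11) = 0.865379
(a) e = 0.865379 ≈ 0.8654
(b) vₚ/vₐ = rₐ/rₚ (angular momentum) = (1.545 × 10^11) / (1.115 × 10^10) = 13.8565 ≈ 13.86
(c) vₐ² = GM (2/rₐ − 1/a) = 2.868 × 10^12 × (1.2945 × 10^-11 − 1.20736 × 10^-11) = 2.49899 m²/s²;  vₐ = 1.58082 m/s ≈ 1.581 m/s

Final answer:
(a) eccentricity e = 0.8654
(b) velocity ratio vₚ/vₐ = 13.86
(c) velocity at apoapsis vₐ = 1.581 m/s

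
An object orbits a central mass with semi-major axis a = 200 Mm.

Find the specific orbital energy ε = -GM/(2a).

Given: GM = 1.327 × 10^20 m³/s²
a = 200 Mm = 2 × 10^8 m
GM = 1.327 × 10^20 m³/s²
2a = 4 × 10^8 m
ε = −GM/(2a) = -3.3175 × 10^11 J/kg ≈ -331.8 GJ/kg

Final answer: -331.8 GJ/kg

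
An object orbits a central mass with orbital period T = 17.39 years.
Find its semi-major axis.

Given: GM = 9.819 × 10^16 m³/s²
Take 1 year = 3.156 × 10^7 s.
T = 17.39 years = 5.48828 × 10^8 s
GM = 9.819 × 10^16 m³/s²
Kepler's third law: a³ = GM T² / (4π²)
T² = 3.01213 × 10^17 s²
a³ = (9.819 × 10^16) × (3.01213 × 10^17) / (4π²) = 7.49171 × 10^32 m³
a = (a³)^(1/3) = 9.08225 × 10^10 m ≈ 9.082 × 10^10 m

Final answer: 9.082 × 10^10 m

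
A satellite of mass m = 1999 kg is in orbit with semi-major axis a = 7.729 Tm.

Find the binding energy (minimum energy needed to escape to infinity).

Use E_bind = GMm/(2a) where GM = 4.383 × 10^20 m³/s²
a = 7.729 Tm = 7.729 × 10^12 m
GM = 4.383 × 10^20 m³/s²
m = 1999 kg
GMm = 4.383 × 10^20 × 1999 = 8.76162 × 10^23 m³·kg/s²
2a = 1.5458 × 10^13 m
E_bind = GMm/(2a) = 5.66801 × 10^10 J ≈ 56.68 GJ

Final answer: 56.68 GJ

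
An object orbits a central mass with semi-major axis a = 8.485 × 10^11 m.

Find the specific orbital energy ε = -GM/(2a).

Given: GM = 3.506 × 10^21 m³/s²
a = 8.485 × 10^11 m
GM = 3.506 × 10^21 m³/s²
2a = 1.697 × 10^12 m
ε = −GM/(2a) = -2.066 × 10^9 J/kg ≈ -2.066 GJ/kg

Final answer: -2.066 GJ/kg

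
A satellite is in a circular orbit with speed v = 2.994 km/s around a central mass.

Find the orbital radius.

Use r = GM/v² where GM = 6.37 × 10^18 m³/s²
v = 2.994 km/s = 2994 m/s
GM = 6.37 × 10^18 m³/s²
v² = 8.96404 × 10^6 m²/s²
r = GM/v² = (6.37 × 10^18) / (8.96404 × 10^6) = 7.10617 × 10^11 m ≈ 710.6 Gm

Final answer: 710.6 Gm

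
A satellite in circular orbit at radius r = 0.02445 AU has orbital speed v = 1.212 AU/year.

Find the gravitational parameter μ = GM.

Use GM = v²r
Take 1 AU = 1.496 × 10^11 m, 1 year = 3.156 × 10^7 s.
r = 0.02445 AU = 3.65772 × 10^9 m
v = 1.212 AU/year = 5745.1 m/s
v² = 3.30061 × 10^7 m²/s²
GM = v²r = 3.30061 × 10^7 × 3.65772 × 10^9 = 1.20727 × 10^17 m³/s²
GM ≈ 1.207 × 10^17 m³/s²

Final answer: GM = 1.207 × 10^17 m³/s²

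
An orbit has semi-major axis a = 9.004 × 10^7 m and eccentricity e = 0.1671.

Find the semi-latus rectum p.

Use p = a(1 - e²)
a = 9.004 × 10^7 m
e = 0.1671,  e² = 0.0279224,  1 − e² = 0.972078
p = a(1 − e²) = 9.004 × 10^7 m × 0.972078 = 8.75259 × 10^7 m ≈ 8.753 × 10^7 m

Final answer: p = 8.753 × 10^7 m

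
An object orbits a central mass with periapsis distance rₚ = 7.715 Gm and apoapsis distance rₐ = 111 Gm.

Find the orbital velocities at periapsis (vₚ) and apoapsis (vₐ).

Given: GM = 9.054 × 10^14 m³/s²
rₚ = 7.715 Gm = 7.715 × 10^9 m
rₐ = 111 Gm = 1.11 × 10^11 m
GM = 9.054 × 10^14 m³/s²
a = (rₚ + rₐ)/2 = 5.93575 × 10^10 m
Vis-viva: v² = GM (2/r − 1/a)
vₚ² = 9.054 × 10^14 × (2.59235 × 10^-10 − 1.68471 × 10^-11) = 219458 m²/s²
vₚ = 468.464 m/s ≈ 468.5 m/s
vₐ² = 9.054 × 10^14 × (1.8018 × 10^-11 − 1.68471 × 10^-11) = 1060.18 m²/s²
vₐ = 32.5603 m/s ≈ 32.56 m/s

Final answer: vₚ = 468.5 m/s, vₐ = 32.56 m/s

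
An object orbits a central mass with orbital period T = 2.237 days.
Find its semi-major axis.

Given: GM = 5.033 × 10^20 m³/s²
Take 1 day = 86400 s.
T = 2.237 days = 193277 s
GM = 5.033 × 10^20 m³/s²
Kepler's third law: a³ = GM T² / (4π²)
T² = 3.73559 × 10^10 s²
a³ = (5.033 × 10^20) × (3.73559 × 10^10) / (4π²) = 4.76241 × 10^29 m³
a = (a³)^(1/3) = 7.80924 × 10^9 m ≈ 7.809 Gm

Final answer: 7.809 Gm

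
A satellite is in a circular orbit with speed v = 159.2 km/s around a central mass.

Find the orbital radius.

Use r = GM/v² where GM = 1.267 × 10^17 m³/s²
v = 159.2 km/s = 159200 m/s
GM = 1.267 × 10^17 m³/s²
v² = 2.53446 × 10^10 m²/s²
r = GM/v² = (1.267 × 10^17) / (2.53446 × 10^10) = 4.99908 × 10^6 m ≈ 4.999 Mm

Final answer: 4.999 Mm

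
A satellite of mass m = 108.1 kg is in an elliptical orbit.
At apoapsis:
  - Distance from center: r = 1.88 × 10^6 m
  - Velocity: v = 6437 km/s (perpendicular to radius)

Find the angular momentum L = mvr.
r = 1.88 × 10^6 m
v = 6437 km/s = 6.437 × 10^6 m/s
vr = 6.437 × 10^6 × 1.88 × 10^6 = 1.21016 × 10^13 m²/s
L = m × vr = 108.1 × 1.21016 × 10^13 = 1.30818 × 10^15 kg·m²/s ≈ 1.308 × 10^15 kg·m²/s

Final answer: L = 1.308 × 10^15 kg·m²/s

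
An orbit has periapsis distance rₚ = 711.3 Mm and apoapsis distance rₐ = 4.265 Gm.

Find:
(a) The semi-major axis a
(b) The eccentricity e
rₚ = 711.3 Mm = 7.113 × 10^8 m
rₐ = 4.265 Gm = 4.265 × 10^9 m
(a) a = (rₚ + rₐ)/2 = 2.48815 × 10^9 m ≈ 2.488 Gm
(b) e = (rₐ − rₚ)/(rₐ + rₚ) = (3.5537 × 10^9) / (4.9763 × 10^9) = 0.714125

Final answer:
(a) a = 2.488 Gm
(b) e = 0.7141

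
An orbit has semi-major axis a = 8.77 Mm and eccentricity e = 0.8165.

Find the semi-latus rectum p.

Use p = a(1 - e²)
a = 8.77 Mm = 8.77 × 10^6 m
e = 0.8165,  e² = 0.666672,  1 − e² = 0.333328
p = a(1 − e²) = 8.77 × 10^6 m × 0.333328 = 2.92328 × 10^6 m ≈ 2.923 Mm

Final answer: p = 2.923 Mm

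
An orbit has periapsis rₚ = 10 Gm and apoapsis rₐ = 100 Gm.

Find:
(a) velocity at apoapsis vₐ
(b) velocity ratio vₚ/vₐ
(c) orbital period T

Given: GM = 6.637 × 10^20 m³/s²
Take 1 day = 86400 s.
rₚ = 10 Gm = 1 × 10^10 m
rₐ = 100 Gm = 1 × 10^11 m
GM = 6.637 × 10^20 m³/s²
a = (rₚ + rₐ)/2 = 5.5 × 10^10 m
e = (rₐ − rₚ)/(rₐ + rₚ) = (9 × 10^10) / (1.1 × 10^11) = 0.818182
(a) vₐ² = GM (2/rₐ − 1/a) = 6.637 × 10^20 × (2 × 10^-11 − 1.81818 × 10^-11) = 1.20673 × 10^9 m²/s²;  vₐ = 34738 m/s ≈ 34.74 km/s
(b) vₚ/vₐ = rₐ/rₚ (angular momentum) = (1 × 10^11) / (1 × 10^10) = 10 ≈ 10
(c) a³ = 1.66375 × 10^32 m³;  T = 2π √(a³/GM) = 2π × 500678 s = 3.14585 × 10^6 s ≈ 36.41 days

Final answer:
(a) velocity at apoapsis vₐ = 34.74 km/s
(b) velocity ratio vₚ/vₐ = 10
(c) orbital period T = 36.41 days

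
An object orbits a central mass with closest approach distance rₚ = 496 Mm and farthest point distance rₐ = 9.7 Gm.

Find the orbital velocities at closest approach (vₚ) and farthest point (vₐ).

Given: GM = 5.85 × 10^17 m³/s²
rₚ = 496 Mm = 4.96 × 10^8 m
rₐ = 9.7 Gm = 9.7 × 10^9 m
GM = 5.85 × 10^17 m³/s²
a = (rₚ + rₐ)/2 = 5.098 × 10^9 m
Vis-viva: v² = GM (2/r − 1/a)
vₚ² = 5.85 × 10^17 × (4.03226 × 10^-9 − 1.96155 × 10^-10) = 2.24412 × 10^9 m²/s²
vₚ = 47372.1 m/s ≈ 47.37 km/s
vₐ² = 5.85 × 10^17 × (2.06186 × 10^-10 − 1.96155 × 10^-10) = 5.86767 × 10^6 m²/s²
vₐ = 2422.33 m/s ≈ 2.422 km/s

Final answer: vₚ = 47.37 km/s, vₐ = 2.422 km/s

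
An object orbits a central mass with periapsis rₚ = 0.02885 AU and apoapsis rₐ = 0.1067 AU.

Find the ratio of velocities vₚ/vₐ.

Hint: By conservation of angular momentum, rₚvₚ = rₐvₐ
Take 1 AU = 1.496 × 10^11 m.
rₚ = 0.02885 AU = 4.31596 × 10^9 m
rₐ = 0.1067 AU = 1.59623 × 10^10 m
rₚvₚ = rₐvₐ  ⇒  vₚ/vₐ = rₐ/rₚ
vₚ/vₐ = (1.59623 × 10^10) / (4.31596 × 10^9) = 3.69844

Final answer: vₚ/vₐ = 3.698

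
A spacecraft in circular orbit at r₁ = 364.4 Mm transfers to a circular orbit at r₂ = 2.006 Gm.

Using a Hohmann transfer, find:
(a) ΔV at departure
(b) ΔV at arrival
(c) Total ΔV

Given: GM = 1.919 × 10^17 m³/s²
r₁ = 364.4 Mm = 3.644 × 10^8 m
r₂ = 2.006 Gm = 2.006 × 10^9 m
GM = 1.919 × 10^17 m³/s²
Transfer ellipse: a_t = (r₁ + r₂)/2 = 1.1852 × 10^9 m
Circular speed at r₁: v₁ = √(GM/r₁) = 22948.2 m/s
Transfer speed at r₁ (periapsis): v₁ₜ = √(GM(2/r₁ − 1/a_t)) = 29855.1 m/s
(a) ΔV₁ = v₁ₜ − v₁ = 6906.88 m/s ≈ 6.907 km/s
Circular speed at r₂: v₂ = √(GM/r₂) = 9780.75 m/s
Transfer speed at r₂ (apoapsis): v₂ₜ = √(GM(2/r₂ − 1/a_t)) = 5423.32 m/s
(b) ΔV₂ = v₂ − v₂ₜ = 4357.43 m/s ≈ 4.357 km/s
(c) ΔV_total = ΔV₁ + ΔV₂ = 11264.3 m/s ≈ 11.26 km/s

Final answer:
(a) ΔV₁ = 6.907 km/s
(b) ΔV₂ = 4.357 km/s
(c) ΔV_total = 11.26 km/s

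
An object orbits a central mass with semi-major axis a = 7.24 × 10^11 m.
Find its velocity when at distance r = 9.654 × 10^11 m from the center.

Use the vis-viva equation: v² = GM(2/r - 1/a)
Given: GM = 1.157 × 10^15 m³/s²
a = 7.24 × 10^11 m
r = 9.654 × 10^11 m
GM = 1.157 × 10^15 m³/s²
2/r − 1/a = 2.07168 × 10^-12 − 1.38122 × 10^-12 = 6.90465 × 10^-13 m⁻¹
v² = GM (2/r − 1/a) = 798.868 m²/s²
v = 28.2642 m/s ≈ 28.26 m/s

Final answer: 28.26 m/s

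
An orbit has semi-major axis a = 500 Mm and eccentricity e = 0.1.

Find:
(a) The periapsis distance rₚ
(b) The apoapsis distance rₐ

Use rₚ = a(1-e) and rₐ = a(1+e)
a = 500 Mm = 5 × 10^8 m
e = 0.1:  1 − e = 0.9,  1 + e = 1.1
(a) rₚ = a(1 − e) = 5 × 10^8 m × 0.9 = 4.5 × 10^8 m ≈ 450 Mm
(b) rₐ = a(1 + e) = 5 × 10^8 m × 1.1 = 5.5 × 10^8 m ≈ 550 Mm

Final answer:
(a) rₚ = 450 Mm
(b) rₐ = 550 Mm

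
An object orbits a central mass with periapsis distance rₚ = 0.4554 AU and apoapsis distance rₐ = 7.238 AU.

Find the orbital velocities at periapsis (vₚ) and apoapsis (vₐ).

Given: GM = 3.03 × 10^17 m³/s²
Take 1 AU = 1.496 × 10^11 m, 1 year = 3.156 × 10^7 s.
rₚ = 0.4554 AU = 6.81278 × 10^10 m
rₐ = 7.238 AU = 1.0828 × 10^12 m
GM = 3.03 × 10^17 m³/s²
a = (rₚ + rₐ)/2 = 5.75466 × 10^11 m
Vis-viva: v² = GM (2/r − 1/a)
vₚ² = 3.03 × 10^17 × (2.93566 × 10^-11 − 1.73772 × 10^-12) = 8.36851 × 10^6 m²/s²
vₚ = 2892.84 m/s ≈ 0.6103 AU/year
vₐ² = 3.03 × 10^17 × (1.84705 × 10^-12 − 1.73772 × 10^-12) = 33128.1 m²/s²
vₐ = 182.011 m/s ≈ 182 m/s

Final answer: vₚ = 0.6103 AU/year, vₐ = 182 m/s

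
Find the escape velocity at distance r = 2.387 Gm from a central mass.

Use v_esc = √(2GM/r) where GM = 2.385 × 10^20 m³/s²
r = 2.387 Gm = 2.387 × 10^9 m
GM = 2.385 × 10^20 m³/s²
2GM/r = 2 × (2.385 × 10^20) / (2.387 × 10^9) = 1.99832 × 10^11 m²/s²
v_esc = √(2GM/r) = 447026 m/s ≈ 447 km/s

Final answer: 447 km/s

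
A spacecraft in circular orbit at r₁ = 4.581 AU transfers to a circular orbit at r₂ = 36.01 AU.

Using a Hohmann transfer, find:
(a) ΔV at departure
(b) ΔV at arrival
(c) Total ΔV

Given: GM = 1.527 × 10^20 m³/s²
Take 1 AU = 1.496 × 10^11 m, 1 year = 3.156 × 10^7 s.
r₁ = 4.581 AU = 6.85318 × 10^11 m
r₂ = 36.01 AU = 5.3871 × 10^12 m
GM = 1.527 × 10^20 m³/s²
Transfer ellipse: a_t = (r₁ + r₂)/2 = 3.03621 × 10^12 m
Circular speed at r₁: v₁ = √(GM/r₁) = 14927 m/s
Transfer speed at r₁ (periapsis): v₁ₜ = √(GM(2/r₁ − 1/a_t)) = 19883.2 m/s
(a) ΔV₁ = v₁ₜ − v₁ = 4956.12 m/s ≈ 1.046 AU/year
Circular speed at r₂: v₂ = √(GM/r₂) = 5324.05 m/s
Transfer speed at r₂ (apoapsis): v₂ₜ = √(GM(2/r₂ − 1/a_t)) = 2529.43 m/s
(b) ΔV₂ = v₂ − v₂ₜ = 2794.62 m/s ≈ 0.5896 AU/year
(c) ΔV_total = ΔV₁ + ΔV₂ = 7750.74 m/s ≈ 1.635 AU/year

Final answer:
(a) ΔV₁ = 1.046 AU/year
(b) ΔV₂ = 0.5896 AU/year
(c) ΔV_total = 1.635 AU/year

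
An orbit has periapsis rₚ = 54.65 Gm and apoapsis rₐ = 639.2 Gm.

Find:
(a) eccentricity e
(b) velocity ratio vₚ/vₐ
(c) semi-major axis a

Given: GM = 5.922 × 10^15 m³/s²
rₚ = 54.65 Gm = 5.465 × 10^10 m
rₐ = 639.2 Gm = 6.392 × 10^11 m
GM = 5.922 × 10^15 m³/s²
a = (rₚ + rₐ)/2 = 3.46925 × 10^11 m
e = (rₐ − rₚ)/(rₐ + rₚ) = (5.8455 × 10^11) / (6.9385 × 10^11) = 0.842473
(a) e = 0.842473 ≈ 0.8425
(b) vₚ/vₐ = rₐ/rₚ (angular momentum) = (6.392 × 10^11) / (5.465 × 10^10) = 11.6962 ≈ 11.7
(c) a = 3.46925 × 10^11 m ≈ 346.9 Gm

Final answer:
(a) eccentricity e = 0.8425
(b) velocity ratio vₚ/vₐ = 11.7
(c) semi-major axis a = 346.9 Gm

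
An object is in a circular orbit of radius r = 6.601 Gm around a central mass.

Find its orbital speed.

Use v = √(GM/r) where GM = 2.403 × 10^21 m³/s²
r = 6.601 Gm = 6.601 × 10^9 m
GM = 2.403 × 10^21 m³/s²
GM/r = (2.403 × 10^21) / (6.601 × 10^9) = 3.64036 × 10^11 m²/s²
v = √(GM/r) = 603354 m/s ≈ 603.4 km/s

Final answer: 603.4 km/s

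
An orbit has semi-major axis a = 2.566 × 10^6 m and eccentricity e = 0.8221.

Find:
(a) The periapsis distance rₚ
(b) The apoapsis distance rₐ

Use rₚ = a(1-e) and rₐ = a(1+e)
a = 2.566 × 10^6 m
e = 0.8221:  1 − e = 0.1779,  1 + e = 1.8221
(a) rₚ = a(1 − e) = 2.566 × 10^6 m × 0.1779 = 456491 m ≈ 4.565 × 10^5 m
(b) rₐ = a(1 + e) = 2.566 × 10^6 m × 1.8221 = 4.67551 × 10^6 m ≈ 4.676 × 10^6 m

Final answer:
(a) rₚ = 4.565 × 10^5 m
(b) rₐ = 4.676 × 10^6 m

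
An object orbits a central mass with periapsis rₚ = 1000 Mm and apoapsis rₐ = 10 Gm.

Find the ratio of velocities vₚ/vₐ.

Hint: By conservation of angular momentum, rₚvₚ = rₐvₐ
rₚ = 1000 Mm = 1 × 10^9 m
rₐ = 10 Gm = 1 × 10^10 m
rₚvₚ = rₐvₐ  ⇒  vₚ/vₐ = rₐ/rₚ
vₚ/vₐ = (1 × 10^10) / (1 × 10^9) = 10

Final answer: vₚ/vₐ = 10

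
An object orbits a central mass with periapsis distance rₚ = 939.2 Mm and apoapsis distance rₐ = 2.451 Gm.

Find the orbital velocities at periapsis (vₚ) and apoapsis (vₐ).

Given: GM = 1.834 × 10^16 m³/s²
rₚ = 939.2 Mm = 9.392 × 10^8 m
rₐ = 2.451 Gm = 2.451 × 10^9 m
GM = 1.834 × 10^16 m³/s²
a = (rₚ + rₐ)/2 = 1.6951 × 10^9 m
Vis-viva: v² = GM (2/r − 1/a)
vₚ² = 1.834 × 10^16 × (2.12947 × 10^-9 − 5.89936 × 10^-10) = 2.82351 × 10^7 m²/s²
vₚ = 5313.67 m/s ≈ 5.314 km/s
vₐ² = 1.834 × 10^16 × (8.15993 × 10^-10 − 5.89936 × 10^-10) = 4.1459 × 10^6 m²/s²
vₐ = 2036.15 m/s ≈ 2.036 km/s

Final answer: vₚ = 5.314 km/s, vₐ = 2.036 km/s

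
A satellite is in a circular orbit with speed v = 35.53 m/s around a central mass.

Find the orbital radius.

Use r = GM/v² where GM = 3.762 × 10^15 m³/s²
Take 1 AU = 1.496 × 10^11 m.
v = 35.53 m/s
GM = 3.762 × 10^15 m³/s²
v² = 1262.38 m²/s²
r = GM/v² = (3.762 × 10^15) / 1262.38 = 2.98008 × 10^12 m ≈ 19.92 AU

Final answer: 19.92 AU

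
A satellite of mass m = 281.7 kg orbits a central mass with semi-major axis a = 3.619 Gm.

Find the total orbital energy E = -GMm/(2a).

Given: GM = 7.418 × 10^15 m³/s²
a = 3.619 Gm = 3.619 × 10^9 m
GM = 7.418 × 10^15 m³/s²
2a = 7.238 × 10^9 m
GMm = 7.418 × 10^15 × 281.7 = 2.08965 × 10^18 m³·kg/s²
E = −GMm/(2a) = -2.88706 × 10^8 J ≈ -288.7 MJ

Final answer: -288.7 MJ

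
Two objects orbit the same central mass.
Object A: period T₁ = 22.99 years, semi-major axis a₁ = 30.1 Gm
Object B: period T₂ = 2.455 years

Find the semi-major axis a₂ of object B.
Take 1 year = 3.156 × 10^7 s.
T₁ = 22.99 years = 7.25564 × 10^8 s
T₂ = 2.455 years = 7.74798 × 10^7 s
a₁ = 30.1 Gm = 3.01 × 10^10 m
Kepler's third law: (T₂/T₁)² = (a₂/a₁)³  ⇒  a₂ = a₁ (T₂/T₁)^(2/3)
T₂/T₁ = 0.106786
(T₂/T₁)^(2/3) = 0.225082
a₂ = 3.01 × 10^10 m × 0.225082 = 6.77498 × 10^9 m ≈ 6.775 Gm

Final answer: a₂ = 6.775 Gm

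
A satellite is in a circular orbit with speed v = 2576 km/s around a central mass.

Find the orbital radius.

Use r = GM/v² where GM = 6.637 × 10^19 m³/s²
v = 2576 km/s = 2.576 × 10^6 m/s
GM = 6.637 × 10^19 m³/s²
v² = 6.63578 × 10^12 m²/s²
r = GM/v² = (6.637 × 10^19) / (6.63578 × 10^12) = 1.00018 × 10^7 m ≈ 10 Mm

Final answer: 10 Mm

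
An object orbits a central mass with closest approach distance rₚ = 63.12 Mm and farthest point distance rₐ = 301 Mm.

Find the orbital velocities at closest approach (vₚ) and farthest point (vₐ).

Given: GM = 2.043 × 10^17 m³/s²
rₚ = 63.12 Mm = 6.312 × 10^7 m
rₐ = 301 Mm = 3.01 × 10^8 m
GM = 2.043 × 10^17 m³/s²
a = (rₚ + rₐ)/2 = 1.8206 × 10^8 m
Vis-viva: v² = GM (2/r − 1/a)
vₚ² = 2.043 × 10^17 × (3.16857 × 10^-8 − 5.49269 × 10^-9) = 5.35123 × 10^9 m²/s²
vₚ = 73152.1 m/s ≈ 73.15 km/s
vₐ² = 2.043 × 10^17 × (6.64452 × 10^-9 − 5.49269 × 10^-9) = 2.35318 × 10^8 m²/s²
vₐ = 15340.1 m/s ≈ 15.34 km/s

Final answer: vₚ = 73.15 km/s, vₐ = 15.34 km/s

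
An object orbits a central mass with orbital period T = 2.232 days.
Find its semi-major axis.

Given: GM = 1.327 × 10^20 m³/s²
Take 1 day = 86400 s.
T = 2.232 days = 192845 s
GM = 1.327 × 10^20 m³/s²
Kepler's third law: a³ = GM T² / (4π²)
T² = 3.71891 × 10^10 s²
a³ = (1.327 × 10^20) × (3.71891 × 10^10) / (4π²) = 1.25005 × 10^29 m³
a = (a³)^(1/3) = 5.00007 × 10^9 m ≈ 5 Gm

Final answer: 5 Gm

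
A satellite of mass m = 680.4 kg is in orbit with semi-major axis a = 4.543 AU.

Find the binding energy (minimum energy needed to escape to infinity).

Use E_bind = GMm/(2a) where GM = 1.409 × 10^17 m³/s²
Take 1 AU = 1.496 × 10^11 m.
a = 4.543 AU = 6.79633 × 10^11 m
GM = 1.409 × 10^17 m³/s²
m = 680.4 kg
GMm = 1.409 × 10^17 × 680.4 = 9.58684 × 10^19 m³·kg/s²
2a = 1.35927 × 10^12 m
E_bind = GMm/(2a) = 7.05295 × 10^7 J ≈ 70.53 MJ

Final answer: 70.53 MJ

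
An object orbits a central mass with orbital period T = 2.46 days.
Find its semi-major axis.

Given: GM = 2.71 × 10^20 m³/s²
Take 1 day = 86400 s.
T = 2.46 days = 212544 s
GM = 2.71 × 10^20 m³/s²
Kepler's third law: a³ = GM T² / (4π²)
T² = 4.5175 × 10^10 s²
a³ = (2.71 × 10^20) × (4.5175 × 10^10) / (4π²) = 3.10104 × 10^29 m³
a = (a³)^(1/3) = 6.76866 × 10^9 m ≈ 6.769 Gm

Final answer: 6.769 Gm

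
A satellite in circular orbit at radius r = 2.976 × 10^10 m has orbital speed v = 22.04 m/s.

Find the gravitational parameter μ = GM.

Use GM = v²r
r = 2.976 × 10^10 m
v = 22.04 m/s
v² = 485.762 m²/s²
GM = v²r = 485.762 × 2.976 × 10^10 = 1.44563 × 10^13 m³/s²
GM ≈ 1.446 × 10^13 m³/s²

Final answer: GM = 1.446 × 10^13 m³/s²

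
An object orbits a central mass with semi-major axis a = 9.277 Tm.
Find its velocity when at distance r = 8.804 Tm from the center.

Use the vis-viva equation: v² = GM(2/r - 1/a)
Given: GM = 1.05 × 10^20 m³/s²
a = 9.277 Tm = 9.277 × 10^12 m
r = 8.804 Tm = 8.804 × 10^12 m
GM = 1.05 × 10^20 m³/s²
2/r − 1/a = 2.27169 × 10^-13 − 1.07793 × 10^-13 = 1.19376 × 10^-13 m⁻¹
v² = GM (2/r − 1/a) = 1.25345 × 10^7 m²/s²
v = 3540.41 m/s ≈ 3.54 km/s

Final answer: 3.54 km/s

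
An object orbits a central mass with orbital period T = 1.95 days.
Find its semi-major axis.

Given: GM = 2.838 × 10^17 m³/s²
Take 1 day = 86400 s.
T = 1.95 days = 168480 s
GM = 2.838 × 10^17 m³/s²
Kepler's third law: a³ = GM T² / (4π²)
T² = 2.83855 × 10^10 s²
a³ = (2.838 × 10^17) × (2.83855 × 10^10) / (4π²) = 2.04056 × 10^26 m³
a = (a³)^(1/3) = 5.8873 × 10^8 m ≈ 588.7 Mm

Final answer: 588.7 Mm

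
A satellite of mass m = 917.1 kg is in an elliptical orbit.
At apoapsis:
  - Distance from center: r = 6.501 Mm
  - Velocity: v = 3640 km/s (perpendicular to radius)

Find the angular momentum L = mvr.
r = 6.501 Mm = 6.501 × 10^6 m
v = 3640 km/s = 3.64 × 10^6 m/s
vr = 3.64 × 10^6 × 6.501 × 10^6 = 2.36636 × 10^13 m²/s
L = m × vr = 917.1 × 2.36636 × 10^13 = 2.17019 × 10^16 kg·m²/s ≈ 2.17 × 10^16 kg·m²/s

Final answer: L = 2.17 × 10^16 kg·m²/s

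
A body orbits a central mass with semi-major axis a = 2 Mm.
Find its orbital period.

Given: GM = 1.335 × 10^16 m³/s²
a = 2 Mm = 2 × 10^6 m
GM = 1.335 × 10^16 m³/s²
a³ = 8 × 10^18 m³
T = 2π √(a³/GM) = 2π √((8 × 10^18) / (1.335 × 10^16)) = 2π × 24.4796 s
T = 153.81 s ≈ 2.563 minutes

Final answer: 2.563 minutes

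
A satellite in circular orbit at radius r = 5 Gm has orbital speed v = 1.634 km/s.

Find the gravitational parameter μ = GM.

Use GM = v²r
r = 5 Gm = 5 × 10^9 m
v = 1.634 km/s = 1634 m/s
v² = 2.66996 × 10^6 m²/s²
GM = v²r = 2.66996 × 10^6 × 5 × 10^9 = 1.33498 × 10^16 m³/s²
GM ≈ 1.335 × 10^16 m³/s²

Final answer: GM = 1.335 × 10^16 m³/s²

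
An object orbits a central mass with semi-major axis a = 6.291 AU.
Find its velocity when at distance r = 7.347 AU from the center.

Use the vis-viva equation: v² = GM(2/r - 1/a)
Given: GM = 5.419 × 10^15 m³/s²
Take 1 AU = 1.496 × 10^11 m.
a = 6.291 AU = 9.41134 × 10^11 m
r = 7.347 AU = 1.09911 × 10^12 m
GM = 5.419 × 10^15 m³/s²
2/r − 1/a = 1.81965 × 10^-12 − 1.06255 × 10^-12 = 7.57104 × 10^-13 m⁻¹
v² = GM (2/r − 1/a) = 4102.74 m²/s²
v = 64.0527 m/s ≈ 64.05 m/s

Final answer: 64.05 m/s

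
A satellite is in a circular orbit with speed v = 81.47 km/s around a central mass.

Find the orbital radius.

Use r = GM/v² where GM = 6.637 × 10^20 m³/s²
v = 81.47 km/s = 81470 m/s
GM = 6.637 × 10^20 m³/s²
v² = 6.63736 × 10^9 m²/s²
r = GM/v² = (6.637 × 10^20) / (6.63736 × 10^9) = 9.99946 × 10^10 m ≈ 99.99 Gm

Final answer: 99.99 Gm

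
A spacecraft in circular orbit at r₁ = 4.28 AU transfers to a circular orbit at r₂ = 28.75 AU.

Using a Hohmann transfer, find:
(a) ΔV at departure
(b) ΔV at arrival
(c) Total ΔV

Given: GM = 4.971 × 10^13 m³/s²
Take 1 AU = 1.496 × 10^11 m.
r₁ = 4.28 AU = 6.40288 × 10^11 m
r₂ = 28.75 AU = 4.301 × 10^12 m
GM = 4.971 × 10^13 m³/s²
Transfer ellipse: a_t = (r₁ + r₂)/2 = 2.47064 × 10^12 m
Circular speed at r₁: v₁ = √(GM/r₁) = 8.81118 m/s
Transfer speed at r₁ (periapsis): v₁ₜ = √(GM(2/r₁ − 1/a_t)) = 11.6256 m/s
(a) ΔV₁ = v₁ₜ − v₁ = 2.81438 m/s ≈ 2.814 m/s
Circular speed at r₂: v₂ = √(GM/r₂) = 3.39967 m/s
Transfer speed at r₂ (apoapsis): v₂ₜ = √(GM(2/r₂ − 1/a_t)) = 1.73069 m/s
(b) ΔV₂ = v₂ − v₂ₜ = 1.66898 m/s ≈ 1.669 m/s
(c) ΔV_total = ΔV₁ + ΔV₂ = 4.48336 m/s ≈ 4.483 m/s

Final answer:
(a) ΔV₁ = 2.814 m/s
(b) ΔV₂ = 1.669 m/s
(c) ΔV_total = 4.483 m/s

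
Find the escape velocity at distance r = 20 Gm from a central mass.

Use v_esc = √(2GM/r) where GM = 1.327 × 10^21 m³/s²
r = 20 Gm = 2 × 10^10 m
GM = 1.327 × 10^21 m³/s²
2GM/r = 2 × (1.327 × 10^21) / (2 × 10^10) = 1.327 × 10^11 m²/s²
v_esc = √(2GM/r) = 364280 m/s ≈ 364.3 km/s

Final answer: 364.3 km/s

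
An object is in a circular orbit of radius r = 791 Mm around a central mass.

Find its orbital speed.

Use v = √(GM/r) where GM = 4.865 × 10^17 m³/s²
r = 791 Mm = 7.91 × 10^8 m
GM = 4.865 × 10^17 m³/s²
GM/r = (4.865 × 10^17) / (7.91 × 10^8) = 6.15044 × 10^8 m²/s²
v = √(GM/r) = 24800.1 m/s ≈ 24.8 km/s

Final answer: 24.8 km/s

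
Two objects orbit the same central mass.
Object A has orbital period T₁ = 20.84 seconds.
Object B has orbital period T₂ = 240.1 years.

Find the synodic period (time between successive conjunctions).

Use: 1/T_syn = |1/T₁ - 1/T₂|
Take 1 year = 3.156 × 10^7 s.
T₁ = 20.84 seconds
T₂ = 240.1 years = 7.57756 × 10^9 s
1/T₁ = 0.0479846 s⁻¹
1/T₂ = 1.31969 × 10^-10 s⁻¹
|1/T₁ − 1/T₂| = 0.0479846 s⁻¹
T_syn = 1 / |1/T₁ − 1/T₂| = 20.84 s ≈ 20.84 seconds

Final answer: T_syn = 20.84 seconds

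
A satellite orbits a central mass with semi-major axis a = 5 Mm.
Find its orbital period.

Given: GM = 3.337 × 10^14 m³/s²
a = 5 Mm = 5 × 10^6 m
GM = 3.337 × 10^14 m³/s²
a³ = 1.25 × 10^20 m³
T = 2π √(a³/GM) = 2π √((1.25 × 10^20) / (3.337 × 10^14)) = 2π × 612.036 s
T = 3845.54 s ≈ 1.068 hours

Final answer: 1.068 hours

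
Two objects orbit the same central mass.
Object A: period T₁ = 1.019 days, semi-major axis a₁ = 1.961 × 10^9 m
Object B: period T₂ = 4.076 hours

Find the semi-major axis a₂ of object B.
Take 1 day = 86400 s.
T₁ = 1.019 days = 88041.6 s
T₂ = 4.076 hours = 14673.6 s
a₁ = 1.961 × 10^9 m
Kepler's third law: (T₂/T₁)² = (a₂/a₁)³  ⇒  a₂ = a₁ (T₂/T₁)^(2/3)
T₂/T₁ = 0.166667
(T₂/T₁)^(2/3) = 0.302853
a₂ = 1.961 × 10^9 m × 0.302853 = 5.93896 × 10^8 m ≈ 5.939 × 10^8 m

Final answer: a₂ = 5.939 × 10^8 m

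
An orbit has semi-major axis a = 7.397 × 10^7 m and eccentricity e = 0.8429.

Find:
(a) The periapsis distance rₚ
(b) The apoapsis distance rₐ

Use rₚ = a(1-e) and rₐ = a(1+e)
a = 7.397 × 10^7 m
e = 0.8429:  1 − e = 0.1571,  1 + e = 1.8429
(a) rₚ = a(1 − e) = 7.397 × 10^7 m × 0.1571 = 1.16207 × 10^7 m ≈ 1.162 × 10^7 m
(b) rₐ = a(1 + e) = 7.397 × 10^7 m × 1.8429 = 1.36319 × 10^8 m ≈ 1.363 × 10^8 m

Final answer:
(a) rₚ = 1.162 × 10^7 m
(b) rₐ = 1.363 × 10^8 m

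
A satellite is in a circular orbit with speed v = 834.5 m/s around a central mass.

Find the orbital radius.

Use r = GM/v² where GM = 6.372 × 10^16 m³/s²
v = 834.5 m/s
GM = 6.372 × 10^16 m³/s²
v² = 696390 m²/s²
r = GM/v² = (6.372 × 10^16) / 696390 = 9.15004 × 10^10 m ≈ 91.5 Gm

Final answer: 91.5 Gm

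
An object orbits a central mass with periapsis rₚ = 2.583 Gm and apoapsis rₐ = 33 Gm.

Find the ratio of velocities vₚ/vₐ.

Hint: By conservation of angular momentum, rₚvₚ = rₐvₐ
rₚ = 2.583 Gm = 2.583 × 10^9 m
rₐ = 33 Gm = 3.3 × 10^10 m
rₚvₚ = rₐvₐ  ⇒  vₚ/vₐ = rₐ/rₚ
vₚ/vₐ = (3.3 × 10^10) / (2.583 × 10^9) = 12.7758

Final answer: vₚ/vₐ = 12.78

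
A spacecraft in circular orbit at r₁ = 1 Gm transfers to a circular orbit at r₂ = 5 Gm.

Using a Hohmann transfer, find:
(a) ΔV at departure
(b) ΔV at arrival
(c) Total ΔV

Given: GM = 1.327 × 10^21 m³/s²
r₁ = 1 Gm = 1 × 10^9 m
r₂ = 5 Gm = 5 × 10^9 m
GM = 1.327 × 10^21 m³/s²
Transfer ellipse: a_t = (r₁ + r₂)/2 = 3 × 10^9 m
Circular speed at r₁: v₁ = √(GM/r₁) = 1.15195 × 10^6 m/s
Transfer speed at r₁ (periapsis): v₁ₜ = √(GM(2/r₁ − 1/a_t)) = 1.48717 × 10^6 m/s
(a) ΔV₁ = v₁ₜ − v₁ = 335212 m/s ≈ 335.2 km/s
Circular speed at r₂: v₂ = √(GM/r₂) = 515170 m/s
Transfer speed at r₂ (apoapsis): v₂ₜ = √(GM(2/r₂ − 1/a_t)) = 297433 m/s
(b) ΔV₂ = v₂ − v₂ₜ = 217736 m/s ≈ 217.7 km/s
(c) ΔV_total = ΔV₁ + ΔV₂ = 552949 m/s ≈ 552.9 km/s

Final answer:
(a) ΔV₁ = 335.2 km/s
(b) ΔV₂ = 217.7 km/s
(c) ΔV_total = 552.9 km/s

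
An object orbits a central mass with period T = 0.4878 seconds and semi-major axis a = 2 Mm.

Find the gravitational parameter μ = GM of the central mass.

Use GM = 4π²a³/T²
T = 0.4878 seconds
a = 2 Mm = 2 × 10^6 m
a³ = 8 × 10^18 m³
T² = 0.237949 s²
GM = 4π² × (8 × 10^18) / 0.237949 = 1.32729 × 10^21 m³/s²
GM ≈ 1.327 × 10^21 m³/s²

Final answer: GM = 1.327 × 10^21 m³/s²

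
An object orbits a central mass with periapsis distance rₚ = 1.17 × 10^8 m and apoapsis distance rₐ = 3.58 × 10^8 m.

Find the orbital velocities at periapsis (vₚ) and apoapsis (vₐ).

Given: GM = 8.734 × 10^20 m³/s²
rₚ = 1.17 × 10^8 m
rₐ = 3.58 × 10^8 m
GM = 8.734 × 10^20 m³/s²
a = (rₚ + rₐ)/2 = 2.375 × 10^8 m
Vis-viva: v² = GM (2/r − 1/a)
vₚ² = 8.734 × 10^20 × (1.7094 × 10^-8 − 4.21053 × 10^-9) = 1.12524 × 10^13 m²/s²
vₚ = 3.35447 × 10^6 m/s ≈ 3354 km/s
vₐ² = 8.734 × 10^20 × (5.58659 × 10^-9 − 4.21053 × 10^-9) = 1.20186 × 10^12 m²/s²
vₐ = 1.09629 × 10^6 m/s ≈ 1096 km/s

Final answer: vₚ = 3354 km/s, vₐ = 1096 km/s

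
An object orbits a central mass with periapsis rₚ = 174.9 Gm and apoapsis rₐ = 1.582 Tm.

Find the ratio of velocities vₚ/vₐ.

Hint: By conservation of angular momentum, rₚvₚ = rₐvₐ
rₚ = 174.9 Gm = 1.749 × 10^11 m
rₐ = 1.582 Tm = 1.582 × 10^12 m
rₚvₚ = rₐvₐ  ⇒  vₚ/vₐ = rₐ/rₚ
vₚ/vₐ = (1.582 × 10^12) / (1.749 × 10^11) = 9.04517

Final answer: vₚ/vₐ = 9.045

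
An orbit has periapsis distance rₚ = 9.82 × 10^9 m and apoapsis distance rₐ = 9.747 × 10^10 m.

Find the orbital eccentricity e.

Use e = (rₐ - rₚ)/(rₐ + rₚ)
rₚ = 9.82 × 10^9 m
rₐ = 9.747 × 10^10 m
rₐ − rₚ = 8.765 × 10^10 m
rₐ + rₚ = 1.0729 × 10^11 m
e = (rₐ − rₚ)/(rₐ + rₚ) = 0.816945

Final answer: e = 0.8169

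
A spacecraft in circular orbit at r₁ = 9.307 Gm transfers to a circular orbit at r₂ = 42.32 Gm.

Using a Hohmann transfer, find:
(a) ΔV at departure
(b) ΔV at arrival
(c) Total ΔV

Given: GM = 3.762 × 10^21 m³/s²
r₁ = 9.307 Gm = 9.307 × 10^9 m
r₂ = 42.32 Gm = 4.232 × 10^10 m
GM = 3.762 × 10^21 m³/s²
Transfer ellipse: a_t = (r₁ + r₂)/2 = 2.58135 × 10^10 m
Circular speed at r₁: v₁ = √(GM/r₁) = 635777 m/s
Transfer speed at r₁ (periapsis): v₁ₜ = √(GM(2/r₁ − 1/a_t)) = 814055 m/s
(a) ΔV₁ = v₁ₜ − v₁ = 178279 m/s ≈ 178.3 km/s
Circular speed at r₂: v₂ = √(GM/r₂) = 298151 m/s
Transfer speed at r₂ (apoapsis): v₂ₜ = √(GM(2/r₂ − 1/a_t)) = 179027 m/s
(b) ΔV₂ = v₂ − v₂ₜ = 119124 m/s ≈ 119.1 km/s
(c) ΔV_total = ΔV₁ + ΔV₂ = 297403 m/s ≈ 297.4 km/s

Final answer:
(a) ΔV₁ = 178.3 km/s
(b) ΔV₂ = 119.1 km/s
(c) ΔV_total = 297.4 km/s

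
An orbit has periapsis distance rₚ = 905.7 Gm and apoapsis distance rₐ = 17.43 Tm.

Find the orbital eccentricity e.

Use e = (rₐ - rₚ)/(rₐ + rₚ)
rₚ = 905.7 Gm = 9.057 × 10^11 m
rₐ = 17.43 Tm = 1.743 × 10^13 m
rₐ − rₚ = 1.65243 × 10^13 m
rₐ + rₚ = 1.83357 × 10^13 m
e = (rₐ − rₚ)/(rₐ + rₚ) = 0.901209

Final answer: e = 0.9012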